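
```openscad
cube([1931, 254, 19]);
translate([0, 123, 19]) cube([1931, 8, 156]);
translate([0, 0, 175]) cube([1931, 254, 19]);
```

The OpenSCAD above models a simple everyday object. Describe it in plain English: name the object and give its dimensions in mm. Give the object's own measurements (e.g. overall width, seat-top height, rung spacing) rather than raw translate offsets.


An I-beam lying along x, 1931 mm long. Overall section height 194 mm. Two flanges 254 mm wide (y) and 19 mm thick, one on the floor and one at the top; a web 8 mm thick runs between them, centred on the flange width.


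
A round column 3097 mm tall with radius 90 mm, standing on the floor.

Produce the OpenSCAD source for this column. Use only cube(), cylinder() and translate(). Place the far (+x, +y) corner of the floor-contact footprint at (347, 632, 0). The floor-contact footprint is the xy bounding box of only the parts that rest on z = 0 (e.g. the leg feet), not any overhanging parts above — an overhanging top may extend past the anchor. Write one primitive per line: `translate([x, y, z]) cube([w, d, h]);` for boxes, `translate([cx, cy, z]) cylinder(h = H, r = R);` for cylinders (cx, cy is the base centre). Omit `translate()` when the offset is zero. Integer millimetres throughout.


translate([257, 542, 0]) cylinder(h = 3097, r = 90);


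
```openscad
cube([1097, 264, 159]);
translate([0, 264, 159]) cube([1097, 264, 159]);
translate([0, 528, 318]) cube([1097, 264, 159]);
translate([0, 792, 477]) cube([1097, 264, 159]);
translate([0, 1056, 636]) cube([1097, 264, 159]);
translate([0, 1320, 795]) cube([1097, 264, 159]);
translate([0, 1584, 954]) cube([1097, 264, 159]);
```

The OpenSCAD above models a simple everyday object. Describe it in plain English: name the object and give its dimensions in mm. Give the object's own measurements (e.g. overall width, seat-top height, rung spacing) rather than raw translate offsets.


A straight staircase of 7 solid steps. Each step is 1097 mm wide (x), 264 mm deep (y, the going) and 159 mm tall (the rise). The first step rests on the floor; each subsequent step sits one going further in +y and one rise higher in +z, directly behind and above the previous step with no overlap.


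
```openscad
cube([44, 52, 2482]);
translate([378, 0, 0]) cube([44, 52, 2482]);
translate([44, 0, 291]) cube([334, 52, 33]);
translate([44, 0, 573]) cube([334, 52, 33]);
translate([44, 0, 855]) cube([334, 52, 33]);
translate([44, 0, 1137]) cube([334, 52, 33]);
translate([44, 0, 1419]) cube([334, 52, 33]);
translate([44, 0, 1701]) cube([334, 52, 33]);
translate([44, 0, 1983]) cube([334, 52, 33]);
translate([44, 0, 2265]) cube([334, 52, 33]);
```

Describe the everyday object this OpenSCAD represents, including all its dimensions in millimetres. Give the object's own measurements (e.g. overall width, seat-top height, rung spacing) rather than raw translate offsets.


A straight ladder. Two 44×52 mm vertical rails, 2482 mm tall, stand 422 mm apart (outside-to-outside) with their front faces coplanar on the −y side. 8 rungs, each 52 mm deep and 33 mm tall, span between the inner faces of the rails, front faces flush with the rails. The lowest rung's underside is at z = 291 mm and rungs are spaced 282 mm apart (underside to underside).


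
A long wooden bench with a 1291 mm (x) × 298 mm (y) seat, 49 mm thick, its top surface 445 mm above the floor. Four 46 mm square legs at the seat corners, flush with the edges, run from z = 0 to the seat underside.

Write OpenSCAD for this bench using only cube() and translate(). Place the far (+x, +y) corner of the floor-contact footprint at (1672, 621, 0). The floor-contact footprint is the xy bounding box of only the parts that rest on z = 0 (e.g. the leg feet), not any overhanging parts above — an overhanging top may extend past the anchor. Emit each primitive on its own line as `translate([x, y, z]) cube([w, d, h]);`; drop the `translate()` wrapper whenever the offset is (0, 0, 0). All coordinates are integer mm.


translate([381, 323, 396]) cube([1291, 298, 49]);
translate([381, 323, 0]) cube([46, 46, 396]);
translate([381, 575, 0]) cube([46, 46, 396]);
translate([1626, 323, 0]) cube([46, 46, 396]);
translate([1626, 575, 0]) cube([46, 46, 396]);


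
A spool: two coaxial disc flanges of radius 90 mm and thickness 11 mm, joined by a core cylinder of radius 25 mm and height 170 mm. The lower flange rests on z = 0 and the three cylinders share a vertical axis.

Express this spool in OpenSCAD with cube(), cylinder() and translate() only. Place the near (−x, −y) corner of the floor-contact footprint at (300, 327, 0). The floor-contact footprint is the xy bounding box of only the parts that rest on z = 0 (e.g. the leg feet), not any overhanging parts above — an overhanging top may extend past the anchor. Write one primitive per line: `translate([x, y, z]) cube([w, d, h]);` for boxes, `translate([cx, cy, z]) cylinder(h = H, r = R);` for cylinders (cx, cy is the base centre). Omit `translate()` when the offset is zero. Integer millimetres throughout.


translate([390, 417, 0]) cylinder(h = 11, r = 90);
translate([390, 417, 11]) cylinder(h = 170, r = 25);
translate([390, 417, 181]) cylinder(h = 11, r = 90);


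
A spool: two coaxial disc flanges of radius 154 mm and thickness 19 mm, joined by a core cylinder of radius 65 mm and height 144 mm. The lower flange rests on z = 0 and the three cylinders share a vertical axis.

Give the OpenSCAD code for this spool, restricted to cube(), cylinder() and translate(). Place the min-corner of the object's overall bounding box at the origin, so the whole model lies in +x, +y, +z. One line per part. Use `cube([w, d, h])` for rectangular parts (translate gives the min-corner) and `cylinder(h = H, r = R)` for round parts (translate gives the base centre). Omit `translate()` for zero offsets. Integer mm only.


translate([154, 154, 0]) cylinder(h = 19, r = 154);
translate([154, 154, 19]) cylinder(h = 144, r = 65);
translate([154, 154, 163]) cylinder(h = 19, r = 154);


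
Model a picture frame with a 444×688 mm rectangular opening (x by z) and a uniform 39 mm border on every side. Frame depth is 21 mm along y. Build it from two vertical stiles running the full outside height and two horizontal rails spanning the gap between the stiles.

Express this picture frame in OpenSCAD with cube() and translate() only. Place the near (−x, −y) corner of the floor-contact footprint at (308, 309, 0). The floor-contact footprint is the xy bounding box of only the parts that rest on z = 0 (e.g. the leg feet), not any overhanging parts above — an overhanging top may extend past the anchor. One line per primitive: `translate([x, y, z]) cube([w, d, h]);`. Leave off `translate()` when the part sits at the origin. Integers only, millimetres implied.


translate([308, 309, 0]) cube([39, 21, 766]);
translate([791, 309, 0]) cube([39, 21, 766]);
translate([347, 309, 0]) cube([444, 21, 39]);
translate([347, 309, 727]) cube([444, 21, 39]);


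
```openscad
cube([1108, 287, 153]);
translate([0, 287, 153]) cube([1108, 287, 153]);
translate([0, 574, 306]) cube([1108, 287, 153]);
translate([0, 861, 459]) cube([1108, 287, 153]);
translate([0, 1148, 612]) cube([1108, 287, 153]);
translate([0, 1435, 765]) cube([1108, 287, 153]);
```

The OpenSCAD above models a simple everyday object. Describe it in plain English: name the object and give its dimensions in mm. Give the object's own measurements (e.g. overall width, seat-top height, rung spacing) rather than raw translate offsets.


A straight staircase of 6 solid steps. Each step is 1108 mm wide (x), 287 mm deep (y, the going) and 153 mm tall (the rise). The first step rests on the floor; each subsequent step sits one going further in +y and one rise higher in +z, directly behind and above the previous step with no overlap.


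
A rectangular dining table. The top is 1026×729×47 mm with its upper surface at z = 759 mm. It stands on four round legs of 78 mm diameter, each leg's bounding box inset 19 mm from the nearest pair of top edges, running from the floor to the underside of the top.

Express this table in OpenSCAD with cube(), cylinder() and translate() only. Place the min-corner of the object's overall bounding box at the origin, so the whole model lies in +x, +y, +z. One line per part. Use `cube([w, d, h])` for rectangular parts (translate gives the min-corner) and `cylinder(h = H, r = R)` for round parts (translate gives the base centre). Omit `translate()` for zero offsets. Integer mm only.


// leg_h = 759 - 47 = 712
translate([0, 0, 712]) cube([1026, 729, 47]);
translate([58, 58, 0]) cylinder(h = 712, r = 39);
translate([968, 58, 0]) cylinder(h = 712, r = 39);
translate([58, 671, 0]) cylinder(h = 712, r = 39);
translate([968, 671, 0]) cylinder(h = 712, r = 39);


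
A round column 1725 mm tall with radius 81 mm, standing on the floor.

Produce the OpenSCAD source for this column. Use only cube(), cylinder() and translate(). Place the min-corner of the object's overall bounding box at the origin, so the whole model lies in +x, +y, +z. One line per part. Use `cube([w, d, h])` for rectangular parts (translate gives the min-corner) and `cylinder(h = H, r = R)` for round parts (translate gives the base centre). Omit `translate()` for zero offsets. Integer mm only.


translate([81, 81, 0]) cylinder(h = 1725, r = 81);


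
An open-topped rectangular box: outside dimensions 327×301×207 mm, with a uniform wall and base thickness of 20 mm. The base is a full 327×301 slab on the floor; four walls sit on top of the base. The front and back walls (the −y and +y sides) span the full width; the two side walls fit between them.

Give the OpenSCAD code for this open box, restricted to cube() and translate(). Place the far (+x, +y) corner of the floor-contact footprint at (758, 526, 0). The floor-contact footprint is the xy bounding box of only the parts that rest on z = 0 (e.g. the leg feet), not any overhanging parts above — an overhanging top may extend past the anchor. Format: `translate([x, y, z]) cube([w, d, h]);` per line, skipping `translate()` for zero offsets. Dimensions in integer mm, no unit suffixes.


translate([431, 225, 0]) cube([327, 301, 20]);
translate([431, 225, 20]) cube([327, 20, 187]);
translate([431, 506, 20]) cube([327, 20, 187]);
translate([431, 245, 20]) cube([20, 261, 187]);
translate([738, 245, 20]) cube([20, 261, 187]);


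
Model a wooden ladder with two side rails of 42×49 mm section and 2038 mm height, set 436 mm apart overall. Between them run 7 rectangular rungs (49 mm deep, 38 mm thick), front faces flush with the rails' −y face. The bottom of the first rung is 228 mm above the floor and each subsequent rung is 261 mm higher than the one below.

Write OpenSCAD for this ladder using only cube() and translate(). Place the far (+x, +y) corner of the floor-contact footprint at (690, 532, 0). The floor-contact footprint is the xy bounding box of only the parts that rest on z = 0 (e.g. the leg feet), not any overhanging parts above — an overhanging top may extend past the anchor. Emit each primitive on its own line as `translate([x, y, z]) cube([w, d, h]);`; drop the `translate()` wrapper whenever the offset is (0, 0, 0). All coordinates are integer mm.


translate([254, 483, 0]) cube([42, 49, 2038]);
translate([648, 483, 0]) cube([42, 49, 2038]);
translate([296, 483, 228]) cube([352, 49, 38]);
translate([296, 483, 489]) cube([352, 49, 38]);
translate([296, 483, 750]) cube([352, 49, 38]);
translate([296, 483, 1011]) cube([352, 49, 38]);
translate([296, 483, 1272]) cube([352, 49, 38]);
translate([296, 483, 1533]) cube([352, 49, 38]);
translate([296, 483, 1794]) cube([352, 49, 38]);


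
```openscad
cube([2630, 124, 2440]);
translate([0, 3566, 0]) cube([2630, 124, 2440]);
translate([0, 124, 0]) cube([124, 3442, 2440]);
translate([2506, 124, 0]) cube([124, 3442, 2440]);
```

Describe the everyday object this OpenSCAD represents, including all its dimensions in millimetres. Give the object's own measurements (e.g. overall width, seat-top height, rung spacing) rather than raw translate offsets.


The wall frame of a small rectangular building: four walls, each 2440 mm tall and 124 mm thick, enclosing a footprint 2630 mm (x) by 3690 mm (y) outside-to-outside, with no floor or roof. The front and back walls (the −y and +y sides) span the full width; the two side walls fit between them.


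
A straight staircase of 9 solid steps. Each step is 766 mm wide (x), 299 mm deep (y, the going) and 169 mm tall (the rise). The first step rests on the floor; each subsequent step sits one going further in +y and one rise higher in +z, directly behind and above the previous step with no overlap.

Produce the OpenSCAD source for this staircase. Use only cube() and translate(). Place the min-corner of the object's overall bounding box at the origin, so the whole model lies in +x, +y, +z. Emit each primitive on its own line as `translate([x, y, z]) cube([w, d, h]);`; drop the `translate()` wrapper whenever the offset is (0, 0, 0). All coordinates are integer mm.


cube([766, 299, 169]);
translate([0, 299, 169]) cube([766, 299, 169]);
translate([0, 598, 338]) cube([766, 299, 169]);
translate([0, 897, 507]) cube([766, 299, 169]);
translate([0, 1196, 676]) cube([766, 299, 169]);
translate([0, 1495, 845]) cube([766, 299, 169]);
translate([0, 1794, 1014]) cube([766, 299, 169]);
translate([0, 2093, 1183]) cube([766, 299, 169]);
translate([0, 2392, 1352]) cube([766, 299, 169]);


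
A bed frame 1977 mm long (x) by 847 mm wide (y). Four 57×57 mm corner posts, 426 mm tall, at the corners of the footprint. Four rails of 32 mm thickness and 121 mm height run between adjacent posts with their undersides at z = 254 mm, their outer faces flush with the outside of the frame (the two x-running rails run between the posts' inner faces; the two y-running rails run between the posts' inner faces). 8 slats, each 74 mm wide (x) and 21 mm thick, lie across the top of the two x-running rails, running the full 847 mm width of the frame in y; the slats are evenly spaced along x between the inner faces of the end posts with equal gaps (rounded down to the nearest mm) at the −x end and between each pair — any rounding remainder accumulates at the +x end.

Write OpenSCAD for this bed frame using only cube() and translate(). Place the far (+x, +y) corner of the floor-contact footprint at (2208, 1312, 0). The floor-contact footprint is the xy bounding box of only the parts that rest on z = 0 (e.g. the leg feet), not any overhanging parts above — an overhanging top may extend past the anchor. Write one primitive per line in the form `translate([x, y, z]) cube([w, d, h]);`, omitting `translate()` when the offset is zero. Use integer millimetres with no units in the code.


// slat z = rail_z + rail_h = 254 + 121 = 375
// slat gap = ⌊(1863 − 8·74) / 9⌋ = 141
translate([231, 465, 0]) cube([57, 57, 426]);
translate([231, 1255, 0]) cube([57, 57, 426]);
translate([2151, 465, 0]) cube([57, 57, 426]);
translate([2151, 1255, 0]) cube([57, 57, 426]);
translate([288, 465, 254]) cube([1863, 32, 121]);
translate([288, 1280, 254]) cube([1863, 32, 121]);
translate([231, 522, 254]) cube([32, 733, 121]);
translate([2176, 522, 254]) cube([32, 733, 121]);
translate([429, 465, 375]) cube([74, 847, 21]);
translate([644, 465, 375]) cube([74, 847, 21]);
translate([859, 465, 375]) cube([74, 847, 21]);
translate([1074, 465, 375]) cube([74, 847, 21]);
translate([1289, 465, 375]) cube([74, 847, 21]);
translate([1504, 465, 375]) cube([74, 847, 21]);
translate([1719, 465, 375]) cube([74, 847, 21]);
translate([1934, 465, 375]) cube([74, 847, 21]);


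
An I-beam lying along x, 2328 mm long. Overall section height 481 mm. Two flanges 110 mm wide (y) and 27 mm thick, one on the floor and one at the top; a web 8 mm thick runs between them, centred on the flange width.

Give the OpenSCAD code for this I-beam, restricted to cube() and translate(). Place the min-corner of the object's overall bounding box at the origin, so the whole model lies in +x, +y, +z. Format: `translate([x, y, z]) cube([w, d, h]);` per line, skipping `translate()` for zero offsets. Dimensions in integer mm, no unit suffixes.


cube([2328, 110, 27]);
translate([0, 51, 27]) cube([2328, 8, 427]);
translate([0, 0, 454]) cube([2328, 110, 27]);


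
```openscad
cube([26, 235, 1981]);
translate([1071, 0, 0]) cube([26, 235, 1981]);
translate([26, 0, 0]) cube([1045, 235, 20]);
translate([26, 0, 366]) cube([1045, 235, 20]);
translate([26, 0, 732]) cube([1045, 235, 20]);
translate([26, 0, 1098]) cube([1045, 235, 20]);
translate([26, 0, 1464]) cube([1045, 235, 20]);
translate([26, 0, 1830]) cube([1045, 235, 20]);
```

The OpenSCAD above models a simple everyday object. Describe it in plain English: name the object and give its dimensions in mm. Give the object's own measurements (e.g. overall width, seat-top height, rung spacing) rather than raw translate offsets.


An open bookshelf. Two side panels, each 26 mm thick, 235 mm deep and 1981 mm tall, stand 1097 mm apart (outside-to-outside). Between them sit 6 shelves, each 20 mm thick and 235 mm deep, spanning the full gap between the sides. The bottom shelf rests on the floor (its underside at z = 0) and the clear gap between one shelf's top and the next shelf's underside is 346 mm.


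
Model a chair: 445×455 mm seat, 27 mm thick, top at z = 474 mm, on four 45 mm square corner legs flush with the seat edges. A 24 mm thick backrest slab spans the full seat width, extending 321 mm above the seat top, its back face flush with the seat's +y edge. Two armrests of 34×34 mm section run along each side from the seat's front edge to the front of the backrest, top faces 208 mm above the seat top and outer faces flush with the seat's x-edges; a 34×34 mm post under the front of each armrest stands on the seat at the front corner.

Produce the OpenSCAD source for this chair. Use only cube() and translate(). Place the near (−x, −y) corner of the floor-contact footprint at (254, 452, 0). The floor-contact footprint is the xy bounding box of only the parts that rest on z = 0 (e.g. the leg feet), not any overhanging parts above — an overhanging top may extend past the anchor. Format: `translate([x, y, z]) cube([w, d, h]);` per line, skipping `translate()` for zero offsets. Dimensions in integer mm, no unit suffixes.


// leg_h = 474 - 27 = 447
// arm post h = 208 - 34 = 174
translate([254, 452, 447]) cube([445, 455, 27]);
translate([254, 452, 0]) cube([45, 45, 447]);
translate([654, 452, 0]) cube([45, 45, 447]);
translate([254, 862, 0]) cube([45, 45, 447]);
translate([654, 862, 0]) cube([45, 45, 447]);
translate([254, 883, 474]) cube([445, 24, 321]);
translate([254, 452, 648]) cube([34, 431, 34]);
translate([665, 452, 648]) cube([34, 431, 34]);
translate([254, 452, 474]) cube([34, 34, 174]);
translate([665, 452, 474]) cube([34, 34, 174]);


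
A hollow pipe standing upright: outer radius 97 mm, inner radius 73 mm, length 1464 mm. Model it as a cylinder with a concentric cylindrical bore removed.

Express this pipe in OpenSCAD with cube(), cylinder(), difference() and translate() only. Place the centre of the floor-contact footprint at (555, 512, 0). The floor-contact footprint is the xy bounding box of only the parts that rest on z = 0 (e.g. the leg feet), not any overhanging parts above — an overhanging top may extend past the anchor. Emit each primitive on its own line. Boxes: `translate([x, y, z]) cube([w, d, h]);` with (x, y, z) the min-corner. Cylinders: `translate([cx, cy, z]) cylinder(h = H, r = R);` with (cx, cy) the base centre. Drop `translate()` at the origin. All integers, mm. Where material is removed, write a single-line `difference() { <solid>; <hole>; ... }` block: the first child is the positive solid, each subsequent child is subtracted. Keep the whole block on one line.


difference() { translate([555, 512, 0]) cylinder(h = 1464, r = 97); translate([555, 512, 0]) cylinder(h = 1464, r = 73); }


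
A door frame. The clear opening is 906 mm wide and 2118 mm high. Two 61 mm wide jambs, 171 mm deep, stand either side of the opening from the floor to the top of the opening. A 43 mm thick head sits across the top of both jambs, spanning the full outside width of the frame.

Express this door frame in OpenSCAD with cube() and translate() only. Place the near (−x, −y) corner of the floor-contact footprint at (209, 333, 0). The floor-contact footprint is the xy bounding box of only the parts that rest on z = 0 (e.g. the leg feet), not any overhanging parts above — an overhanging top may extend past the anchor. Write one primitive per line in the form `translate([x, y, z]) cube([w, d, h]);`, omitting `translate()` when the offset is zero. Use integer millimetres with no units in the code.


translate([209, 333, 0]) cube([61, 171, 2118]);
translate([1176, 333, 0]) cube([61, 171, 2118]);
translate([209, 333, 2118]) cube([1028, 171, 43]);


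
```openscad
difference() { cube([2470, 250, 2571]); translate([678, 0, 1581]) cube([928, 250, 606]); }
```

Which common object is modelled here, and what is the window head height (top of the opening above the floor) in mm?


A wall with a window opening. The window head height is 2187 mm.

A wall with a rectangular opening subtracted — a window. Sill at z = 1581, opening 606 mm tall, so the head is at 1581 + 606 = 2187 mm.


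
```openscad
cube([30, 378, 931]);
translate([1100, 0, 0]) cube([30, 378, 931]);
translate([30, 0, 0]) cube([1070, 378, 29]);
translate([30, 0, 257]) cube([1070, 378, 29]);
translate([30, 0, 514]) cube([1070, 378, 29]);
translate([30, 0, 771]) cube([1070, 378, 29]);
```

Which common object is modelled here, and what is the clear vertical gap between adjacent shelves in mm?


A bookshelf. The clear shelf gap is 228 mm.

Two tall side panels with 4 horizontal boards between them — a bookshelf. The first two shelf undersides are at z = 0 and z = 257; with shelf thickness 29, the clear gap is 257 − 0 − 29 = 228 mm.


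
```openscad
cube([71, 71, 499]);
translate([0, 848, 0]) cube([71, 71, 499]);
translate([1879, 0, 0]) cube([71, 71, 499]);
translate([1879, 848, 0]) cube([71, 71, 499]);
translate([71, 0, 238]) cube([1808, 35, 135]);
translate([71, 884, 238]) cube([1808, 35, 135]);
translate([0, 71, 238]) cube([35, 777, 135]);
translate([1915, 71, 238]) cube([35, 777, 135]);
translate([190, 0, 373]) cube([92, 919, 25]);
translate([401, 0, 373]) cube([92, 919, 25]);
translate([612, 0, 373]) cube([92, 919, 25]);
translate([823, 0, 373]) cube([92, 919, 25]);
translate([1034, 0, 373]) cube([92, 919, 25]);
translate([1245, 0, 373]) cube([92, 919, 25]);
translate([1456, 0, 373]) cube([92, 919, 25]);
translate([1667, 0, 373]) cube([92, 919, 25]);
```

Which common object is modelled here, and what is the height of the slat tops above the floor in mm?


A bed frame. The slat-top height is 398 mm.

Four posts, four rails, and a row of slats — a bed frame. Slats sit on the rails at z = 238 + 135 = 373; with slat thickness 25, the top is 398 mm.


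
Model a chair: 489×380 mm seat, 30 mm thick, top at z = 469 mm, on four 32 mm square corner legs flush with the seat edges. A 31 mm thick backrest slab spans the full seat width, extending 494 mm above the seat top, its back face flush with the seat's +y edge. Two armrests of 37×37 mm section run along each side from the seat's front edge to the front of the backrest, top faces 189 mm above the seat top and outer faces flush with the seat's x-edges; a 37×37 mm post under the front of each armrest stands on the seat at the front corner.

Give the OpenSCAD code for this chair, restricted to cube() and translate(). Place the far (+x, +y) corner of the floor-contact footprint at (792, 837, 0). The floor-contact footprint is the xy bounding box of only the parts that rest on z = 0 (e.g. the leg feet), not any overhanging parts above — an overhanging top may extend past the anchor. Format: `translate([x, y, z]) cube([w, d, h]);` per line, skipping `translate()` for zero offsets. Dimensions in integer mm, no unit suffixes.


translate([303, 457, 439]) cube([489, 380, 30]);
translate([303, 457, 0]) cube([32, 32, 439]);
translate([760, 457, 0]) cube([32, 32, 439]);
translate([303, 805, 0]) cube([32, 32, 439]);
translate([760, 805, 0]) cube([32, 32, 439]);
translate([303, 806, 469]) cube([489, 31, 494]);
translate([303, 457, 621]) cube([37, 349, 37]);
translate([755, 457, 621]) cube([37, 349, 37]);
translate([303, 457, 469]) cube([37, 37, 152]);
translate([755, 457, 469]) cube([37, 37, 152]);


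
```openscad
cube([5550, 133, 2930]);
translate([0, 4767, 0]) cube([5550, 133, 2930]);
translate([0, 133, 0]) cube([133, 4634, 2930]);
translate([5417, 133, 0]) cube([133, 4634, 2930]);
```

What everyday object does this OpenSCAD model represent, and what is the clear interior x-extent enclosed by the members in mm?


A house (or room) frame. The interior width is 5284 mm.

Four 2930 mm walls enclosing a rectangle with no floor or roof — a room or house frame. Outside width is 5550 mm and wall thickness is 133 mm, so the interior width is 5550 − 2 × 133 = 5284 mm.


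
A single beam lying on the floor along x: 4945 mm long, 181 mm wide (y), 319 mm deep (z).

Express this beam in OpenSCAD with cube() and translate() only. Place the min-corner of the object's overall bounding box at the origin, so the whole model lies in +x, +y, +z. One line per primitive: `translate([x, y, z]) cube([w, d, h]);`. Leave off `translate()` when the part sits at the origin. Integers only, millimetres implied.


cube([4945, 181, 319]);


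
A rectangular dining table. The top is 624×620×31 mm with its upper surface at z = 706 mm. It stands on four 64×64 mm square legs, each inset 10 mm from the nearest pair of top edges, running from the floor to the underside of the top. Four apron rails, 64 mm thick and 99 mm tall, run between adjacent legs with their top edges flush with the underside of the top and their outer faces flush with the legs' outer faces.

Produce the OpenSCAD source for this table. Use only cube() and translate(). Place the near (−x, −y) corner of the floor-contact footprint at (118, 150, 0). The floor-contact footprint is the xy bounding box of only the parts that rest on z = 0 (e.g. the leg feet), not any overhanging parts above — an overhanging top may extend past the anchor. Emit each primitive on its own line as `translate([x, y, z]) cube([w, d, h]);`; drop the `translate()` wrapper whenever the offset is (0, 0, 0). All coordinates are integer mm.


translate([108, 140, 675]) cube([624, 620, 31]);
translate([118, 150, 0]) cube([64, 64, 675]);
translate([658, 150, 0]) cube([64, 64, 675]);
translate([118, 686, 0]) cube([64, 64, 675]);
translate([658, 686, 0]) cube([64, 64, 675]);
translate([182, 150, 576]) cube([476, 64, 99]);
translate([182, 686, 576]) cube([476, 64, 99]);
translate([118, 214, 576]) cube([64, 472, 99]);
translate([658, 214, 576]) cube([64, 472, 99]);


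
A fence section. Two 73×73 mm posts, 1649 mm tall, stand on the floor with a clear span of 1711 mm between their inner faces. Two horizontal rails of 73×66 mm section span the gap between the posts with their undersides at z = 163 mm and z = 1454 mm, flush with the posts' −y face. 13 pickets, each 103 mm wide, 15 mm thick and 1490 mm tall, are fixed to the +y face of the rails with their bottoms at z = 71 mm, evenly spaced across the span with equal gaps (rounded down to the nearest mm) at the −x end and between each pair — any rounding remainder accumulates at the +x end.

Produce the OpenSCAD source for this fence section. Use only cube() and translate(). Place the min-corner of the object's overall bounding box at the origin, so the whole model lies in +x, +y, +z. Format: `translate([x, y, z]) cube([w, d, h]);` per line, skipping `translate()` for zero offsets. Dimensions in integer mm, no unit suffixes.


cube([73, 73, 1649]);
translate([1784, 0, 0]) cube([73, 73, 1649]);
translate([73, 0, 163]) cube([1711, 73, 66]);
translate([73, 0, 1454]) cube([1711, 73, 66]);
translate([99, 73, 71]) cube([103, 15, 1490]);
translate([228, 73, 71]) cube([103, 15, 1490]);
translate([357, 73, 71]) cube([103, 15, 1490]);
translate([486, 73, 71]) cube([103, 15, 1490]);
translate([615, 73, 71]) cube([103, 15, 1490]);
translate([744, 73, 71]) cube([103, 15, 1490]);
translate([873, 73, 71]) cube([103, 15, 1490]);
translate([1002, 73, 71]) cube([103, 15, 1490]);
translate([1131, 73, 71]) cube([103, 15, 1490]);
translate([1260, 73, 71]) cube([103, 15, 1490]);
translate([1389, 73, 71]) cube([103, 15, 1490]);
translate([1518, 73, 71]) cube([103, 15, 1490]);
translate([1647, 73, 71]) cube([103, 15, 1490]);


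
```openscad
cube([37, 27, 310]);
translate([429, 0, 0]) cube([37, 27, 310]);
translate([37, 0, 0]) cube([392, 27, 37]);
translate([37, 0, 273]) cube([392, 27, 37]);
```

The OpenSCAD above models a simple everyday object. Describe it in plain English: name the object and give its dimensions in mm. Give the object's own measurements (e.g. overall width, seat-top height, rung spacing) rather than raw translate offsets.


A rectangular picture frame lying in the x–z plane (depth along y). The opening is 392 mm wide (x) by 236 mm tall (z), surrounded by a border 37 mm wide on all four sides. The frame is 27 mm deep and is made of two full-height vertical stiles with two horizontal rails fitted between them.


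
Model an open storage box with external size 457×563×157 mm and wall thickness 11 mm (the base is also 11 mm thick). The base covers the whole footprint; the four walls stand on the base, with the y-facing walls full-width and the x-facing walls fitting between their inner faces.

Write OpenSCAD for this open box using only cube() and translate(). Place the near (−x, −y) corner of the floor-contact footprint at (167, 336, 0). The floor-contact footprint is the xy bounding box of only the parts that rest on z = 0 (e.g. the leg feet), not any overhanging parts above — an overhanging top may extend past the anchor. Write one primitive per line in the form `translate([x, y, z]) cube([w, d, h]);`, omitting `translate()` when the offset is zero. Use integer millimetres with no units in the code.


translate([167, 336, 0]) cube([457, 563, 11]);
translate([167, 336, 11]) cube([457, 11, 146]);
translate([167, 888, 11]) cube([457, 11, 146]);
translate([167, 347, 11]) cube([11, 541, 146]);
translate([613, 347, 11]) cube([11, 541, 146]);


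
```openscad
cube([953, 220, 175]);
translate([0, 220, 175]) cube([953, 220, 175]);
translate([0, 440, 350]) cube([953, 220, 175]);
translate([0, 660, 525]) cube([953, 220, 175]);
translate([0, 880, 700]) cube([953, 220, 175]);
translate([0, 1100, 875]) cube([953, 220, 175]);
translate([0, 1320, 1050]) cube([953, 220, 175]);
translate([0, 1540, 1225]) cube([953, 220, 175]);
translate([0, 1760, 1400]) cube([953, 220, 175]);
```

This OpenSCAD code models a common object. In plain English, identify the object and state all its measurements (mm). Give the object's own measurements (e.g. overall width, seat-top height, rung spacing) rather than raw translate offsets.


A straight staircase of 9 solid steps. Each step is 953 mm wide (x), 220 mm deep (y, the going) and 175 mm tall (the rise). The first step rests on the floor; each subsequent step sits one going further in +y and one rise higher in +z, directly behind and above the previous step with no overlap.


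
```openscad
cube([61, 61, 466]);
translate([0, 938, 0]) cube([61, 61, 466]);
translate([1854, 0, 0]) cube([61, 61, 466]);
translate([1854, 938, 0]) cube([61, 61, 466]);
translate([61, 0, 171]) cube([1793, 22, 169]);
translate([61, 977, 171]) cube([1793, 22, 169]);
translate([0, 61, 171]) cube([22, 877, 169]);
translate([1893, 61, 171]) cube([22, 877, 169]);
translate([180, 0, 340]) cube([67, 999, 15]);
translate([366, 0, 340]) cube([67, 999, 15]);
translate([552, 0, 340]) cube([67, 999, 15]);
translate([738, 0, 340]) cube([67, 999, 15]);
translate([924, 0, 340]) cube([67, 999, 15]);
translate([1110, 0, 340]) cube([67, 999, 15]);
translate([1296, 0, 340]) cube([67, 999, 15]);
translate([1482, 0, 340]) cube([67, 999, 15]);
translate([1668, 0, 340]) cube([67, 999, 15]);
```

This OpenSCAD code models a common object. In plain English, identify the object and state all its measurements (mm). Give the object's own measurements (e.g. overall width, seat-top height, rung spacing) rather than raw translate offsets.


A bed frame 1915 mm long (x) by 999 mm wide (y). Four 61×61 mm corner posts, 466 mm tall, at the corners of the footprint. Four rails of 22 mm thickness and 169 mm height run between adjacent posts with their undersides at z = 171 mm, their outer faces flush with the outside of the frame (the two x-running rails run between the posts' inner faces; the two y-running rails run between the posts' inner faces). 9 slats, each 67 mm wide (x) and 15 mm thick, lie across the top of the two x-running rails, running the full 999 mm width of the frame in y; along x they sit between the end posts with a 119 mm gap after the −x posts and between neighbouring slats and before the +x posts.


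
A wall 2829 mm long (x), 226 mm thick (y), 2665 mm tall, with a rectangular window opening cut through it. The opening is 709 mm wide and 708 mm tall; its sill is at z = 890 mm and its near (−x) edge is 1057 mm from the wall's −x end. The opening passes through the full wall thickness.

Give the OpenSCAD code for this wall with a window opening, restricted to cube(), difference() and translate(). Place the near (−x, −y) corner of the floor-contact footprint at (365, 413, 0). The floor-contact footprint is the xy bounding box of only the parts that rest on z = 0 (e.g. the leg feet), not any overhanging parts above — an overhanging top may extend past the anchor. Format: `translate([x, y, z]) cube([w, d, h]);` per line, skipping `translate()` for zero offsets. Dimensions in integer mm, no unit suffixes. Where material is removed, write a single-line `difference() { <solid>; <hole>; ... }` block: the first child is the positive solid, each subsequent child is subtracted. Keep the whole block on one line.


difference() { translate([365, 413, 0]) cube([2829, 226, 2665]); translate([1422, 413, 890]) cube([709, 226, 708]); }


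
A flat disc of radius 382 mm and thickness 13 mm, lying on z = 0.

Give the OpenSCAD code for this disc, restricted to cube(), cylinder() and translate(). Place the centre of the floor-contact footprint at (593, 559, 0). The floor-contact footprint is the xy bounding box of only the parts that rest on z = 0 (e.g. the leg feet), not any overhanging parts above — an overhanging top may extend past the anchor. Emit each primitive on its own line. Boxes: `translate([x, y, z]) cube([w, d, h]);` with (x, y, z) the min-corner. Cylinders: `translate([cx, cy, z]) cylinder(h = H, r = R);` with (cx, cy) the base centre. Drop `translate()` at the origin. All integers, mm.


translate([593, 559, 0]) cylinder(h = 13, r = 382);


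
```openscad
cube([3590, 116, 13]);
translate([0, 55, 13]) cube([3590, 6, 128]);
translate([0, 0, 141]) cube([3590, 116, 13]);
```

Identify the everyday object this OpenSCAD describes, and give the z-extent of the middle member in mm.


An I-beam. The web height is 128 mm.

Two wide flanges with a thin centred web — an I-beam. Overall 154 mm minus two 13 mm flanges gives a web of 154 − 2·13 = 128 mm.


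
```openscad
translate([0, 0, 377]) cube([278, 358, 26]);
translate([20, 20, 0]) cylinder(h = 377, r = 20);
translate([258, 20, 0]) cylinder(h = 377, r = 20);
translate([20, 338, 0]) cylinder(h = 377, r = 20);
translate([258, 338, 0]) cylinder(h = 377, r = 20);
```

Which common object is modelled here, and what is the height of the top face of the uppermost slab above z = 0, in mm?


A stool. The seat height is 403 mm.

A 278×358×26 slab at z = 377 on four corner cylinders — a stool. The seat top is 377 + 26 = 403 mm.


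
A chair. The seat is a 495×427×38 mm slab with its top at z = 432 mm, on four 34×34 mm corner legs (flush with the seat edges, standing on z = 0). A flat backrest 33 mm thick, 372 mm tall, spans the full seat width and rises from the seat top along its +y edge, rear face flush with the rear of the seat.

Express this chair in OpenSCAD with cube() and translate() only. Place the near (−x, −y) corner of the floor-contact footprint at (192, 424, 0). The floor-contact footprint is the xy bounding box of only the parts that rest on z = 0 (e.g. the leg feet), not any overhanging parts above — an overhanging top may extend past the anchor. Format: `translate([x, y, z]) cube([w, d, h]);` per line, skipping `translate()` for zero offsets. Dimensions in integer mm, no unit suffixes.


translate([192, 424, 394]) cube([495, 427, 38]);
translate([192, 424, 0]) cube([34, 34, 394]);
translate([653, 424, 0]) cube([34, 34, 394]);
translate([192, 817, 0]) cube([34, 34, 394]);
translate([653, 817, 0]) cube([34, 34, 394]);
translate([192, 818, 432]) cube([495, 33, 372]);


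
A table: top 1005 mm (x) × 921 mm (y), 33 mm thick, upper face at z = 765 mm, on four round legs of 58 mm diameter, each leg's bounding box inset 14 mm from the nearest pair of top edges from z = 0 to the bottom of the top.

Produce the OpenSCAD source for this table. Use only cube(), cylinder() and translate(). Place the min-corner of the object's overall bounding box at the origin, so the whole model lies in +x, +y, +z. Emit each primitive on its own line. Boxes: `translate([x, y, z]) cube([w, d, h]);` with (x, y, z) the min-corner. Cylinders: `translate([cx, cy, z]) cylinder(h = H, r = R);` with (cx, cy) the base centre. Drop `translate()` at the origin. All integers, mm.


translate([0, 0, 732]) cube([1005, 921, 33]);
translate([43, 43, 0]) cylinder(h = 732, r = 29);
translate([962, 43, 0]) cylinder(h = 732, r = 29);
translate([43, 878, 0]) cylinder(h = 732, r = 29);
translate([962, 878, 0]) cylinder(h = 732, r = 29);


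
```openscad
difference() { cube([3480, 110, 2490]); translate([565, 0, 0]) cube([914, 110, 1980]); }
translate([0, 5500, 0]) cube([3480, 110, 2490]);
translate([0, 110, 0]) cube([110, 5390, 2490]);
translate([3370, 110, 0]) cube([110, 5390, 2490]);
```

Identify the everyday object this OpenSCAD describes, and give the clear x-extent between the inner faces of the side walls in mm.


A single room. The interior width is 3260 mm.

Four walls enclosing a rectangle with a door in the front wall — a room. Outside width 3480 minus two 110 mm walls gives 3260 mm.


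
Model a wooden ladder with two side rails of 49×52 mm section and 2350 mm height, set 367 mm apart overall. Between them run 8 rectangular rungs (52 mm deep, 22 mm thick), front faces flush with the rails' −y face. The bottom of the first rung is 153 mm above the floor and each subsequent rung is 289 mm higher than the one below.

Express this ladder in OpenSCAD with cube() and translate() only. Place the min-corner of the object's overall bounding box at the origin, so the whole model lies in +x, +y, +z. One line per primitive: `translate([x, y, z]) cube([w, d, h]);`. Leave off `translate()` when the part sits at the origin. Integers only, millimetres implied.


cube([49, 52, 2350]);
translate([318, 0, 0]) cube([49, 52, 2350]);
translate([49, 0, 153]) cube([269, 52, 22]);
translate([49, 0, 442]) cube([269, 52, 22]);
translate([49, 0, 731]) cube([269, 52, 22]);
translate([49, 0, 1020]) cube([269, 52, 22]);
translate([49, 0, 1309]) cube([269, 52, 22]);
translate([49, 0, 1598]) cube([269, 52, 22]);
translate([49, 0, 1887]) cube([269, 52, 22]);
translate([49, 0, 2176]) cube([269, 52, 22]);


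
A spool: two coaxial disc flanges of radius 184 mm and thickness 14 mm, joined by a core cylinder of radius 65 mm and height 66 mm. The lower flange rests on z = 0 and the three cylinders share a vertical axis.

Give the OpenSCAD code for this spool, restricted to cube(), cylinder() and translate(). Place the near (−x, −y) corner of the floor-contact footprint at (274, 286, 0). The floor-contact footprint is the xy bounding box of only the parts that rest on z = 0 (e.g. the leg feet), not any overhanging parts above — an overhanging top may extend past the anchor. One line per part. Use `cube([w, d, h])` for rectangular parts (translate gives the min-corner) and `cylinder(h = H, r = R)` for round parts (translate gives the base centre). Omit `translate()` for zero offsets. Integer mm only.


translate([458, 470, 0]) cylinder(h = 14, r = 184);
translate([458, 470, 14]) cylinder(h = 66, r = 65);
translate([458, 470, 80]) cylinder(h = 14, r = 184);
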